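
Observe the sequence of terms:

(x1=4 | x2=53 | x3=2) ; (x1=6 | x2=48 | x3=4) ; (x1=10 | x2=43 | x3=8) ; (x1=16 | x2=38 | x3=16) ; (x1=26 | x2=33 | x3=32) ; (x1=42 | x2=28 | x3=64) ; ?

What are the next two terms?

(x1=68 | x2=23 | x3=128), (x1=110 | x2=18 | x3=256)

X1 — each term is the sum of the two before it: 4, 6, 10, 16, 26, 42 → 68 → 110.
X2 — −5 each step: 53, 48, 43, 38, 33, 28 → 23 → 18.
X3 goes 2, 4, 8, 16, 32, 64 → 128 → 256 (×2 each step).
So the next two terms are (x1=68 | x2=23 | x3=128) and (x1=110 | x2=18 | x3=256).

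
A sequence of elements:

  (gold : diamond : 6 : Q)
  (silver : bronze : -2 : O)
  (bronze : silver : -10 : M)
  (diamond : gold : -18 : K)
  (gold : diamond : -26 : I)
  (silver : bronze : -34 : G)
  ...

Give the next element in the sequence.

First rank: repeats gold → silver → bronze → diamond, so gold, silver, bronze, diamond, gold, silver → bronze.
Second rank: diamond, bronze, silver, gold, diamond, bronze → silver (repeats diamond → bronze → silver → gold).
Third component goes 6, -2, -10, -18, -26, -34 → -42 (−8 each step).
For the letter, letters move back 2 places in the alphabet: Q, O, M, K, I, G → E.
So the next element is (bronze : silver : -42 : E).

(bronze : silver : -42 : E)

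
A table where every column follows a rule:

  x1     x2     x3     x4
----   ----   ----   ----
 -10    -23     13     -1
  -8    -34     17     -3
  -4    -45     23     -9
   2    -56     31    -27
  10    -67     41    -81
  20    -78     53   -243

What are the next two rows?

32  -89  67  -729; 46  -100  83  -2187

Column x1 goes -10, -8, -4, 2, 10, 20 → 32 → 46 (differences are 2, 4, 6, … (increasing by 2 each time)).
Column x2 — −11 each step: -23, -34, -45, -56, -67, -78 → -89 → -100.
Column x3: differences are 4, 6, 8, … (increasing by 2 each time); 13, 17, 23, 31, 41, 53 → 67 → 83.
Column x4: -1, -3, -9, -27, -81, -243 → -729 → -2187 (×3 each step).
So the next two rows are 32  -89  67  -729 and 46  -100  83  -2187.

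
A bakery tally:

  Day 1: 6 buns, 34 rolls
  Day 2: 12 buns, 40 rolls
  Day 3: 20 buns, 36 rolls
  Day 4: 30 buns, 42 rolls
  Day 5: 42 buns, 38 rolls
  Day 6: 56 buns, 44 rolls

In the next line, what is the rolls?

Rolls goes 34, 40, 36, 42, 38, 44 → 40 (alternating steps +6, −4, +6, −4, …).

40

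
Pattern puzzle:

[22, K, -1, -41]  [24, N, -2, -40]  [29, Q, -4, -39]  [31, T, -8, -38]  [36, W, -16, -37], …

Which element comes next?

For the first value, alternating steps +2, +5, +2, +5, …: 22, 24, 29, 31, 36 → 38.
Letter: K, N, Q, T, W → Z (letters move forward 3 places in the alphabet).
Third value goes -1, -2, -4, -8, -16 → -32 (×2 each step).
Fourth value: -41, -40, -39, -38, -37 → -36 (+1 each step).
Combining the parts gives [38, Z, -32, -36].

[38, Z, -32, -36]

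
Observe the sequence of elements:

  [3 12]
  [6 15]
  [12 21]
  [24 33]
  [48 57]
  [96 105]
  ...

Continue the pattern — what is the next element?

First part: ×2 each step, so 3, 6, 12, 24, 48, 96 → 192.
Second part — always 9 more than the first part: 12, 15, 21, 33, 57, 105 → 201.
Combining the parts gives [192 201].

[192 201]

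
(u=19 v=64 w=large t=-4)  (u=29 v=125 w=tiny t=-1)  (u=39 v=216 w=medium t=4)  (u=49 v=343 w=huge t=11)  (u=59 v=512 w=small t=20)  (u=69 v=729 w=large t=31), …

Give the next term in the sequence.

U: 19, 29, 39, 49, 59, 69 → 79 (+10 each step).
V: perfect cubes: 4³, 5³, 6³, …; 64, 125, 216, 343, 512, 729 → 1000.
W — repeats large → tiny → medium → huge → small: large, tiny, medium, huge, small, large → tiny.
T: -4, -1, 4, 11, 20, 31 → 44 (differences are 3, 5, 7, … (increasing by 2 each time)).
Putting it together: (u=79 v=1000 w=tiny t=44).

(u=79 v=1000 w=tiny t=44)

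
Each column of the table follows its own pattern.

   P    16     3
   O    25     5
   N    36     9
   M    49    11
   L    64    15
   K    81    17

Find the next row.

Letter: letters move back 1 place in the alphabet, so P, O, N, M, L, K → J.
Second component: perfect squares: 4², 5², 6², …; 16, 25, 36, 49, 64, 81 → 100.
Third component: alternating steps +2, +4, +2, +4, …; 3, 5, 9, 11, 15, 17 → 21.
Putting it together: J  100  21.

J  100  21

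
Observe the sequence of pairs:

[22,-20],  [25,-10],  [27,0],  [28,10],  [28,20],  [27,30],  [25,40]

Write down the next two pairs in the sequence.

First component: differences are 3, 2, 1, … (decreasing by 1 each time); 22, 25, 27, 28, 28, 27, 25 → 22 → 18.
For the second component, +10 each step: -20, -10, 0, 10, 20, 30, 40 → 50 → 60.
Putting the parts together: [22,50] and then [18,60].

[22,50], [18,60]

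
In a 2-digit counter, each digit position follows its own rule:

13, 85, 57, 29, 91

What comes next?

First digit: 1, 8, 5, 2, 9 → 6 (−3 each step, mod 10).
Second digit: +2 each step, mod 10; 3, 5, 7, 9, 1 → 3.
Putting it together: 63.

63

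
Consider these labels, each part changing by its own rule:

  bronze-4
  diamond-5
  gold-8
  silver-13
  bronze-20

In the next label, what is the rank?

diamond

Rank goes bronze, diamond, gold, silver, bronze → diamond (repeats bronze → diamond → gold → silver).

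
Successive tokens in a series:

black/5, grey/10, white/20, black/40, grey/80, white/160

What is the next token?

black/320

For the shade, repeats black → grey → white: black, grey, white, black, grey, white → black.
Second component: 5, 10, 20, 40, 80, 160 → 320 (×2 each step).
So the next token is black/320.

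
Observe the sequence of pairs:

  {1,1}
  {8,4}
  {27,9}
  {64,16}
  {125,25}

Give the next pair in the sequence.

{216,36}

First coordinate: 1, 8, 27, 64, 125 → 216 (perfect cubes: 1³, 2³, 3³, …).
Second coordinate: perfect squares: 1², 2², 3², …; 1, 4, 9, 16, 25 → 36.
Combining the parts gives {216,36}.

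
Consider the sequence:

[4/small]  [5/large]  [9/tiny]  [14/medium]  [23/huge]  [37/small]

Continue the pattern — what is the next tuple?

[60/large]

For the first component, each term is the sum of the two before it: 4, 5, 9, 14, 23, 37 → 60.
For the size, repeats small → large → tiny → medium → huge: small, large, tiny, medium, huge, small → large.
Putting it together: [60/large].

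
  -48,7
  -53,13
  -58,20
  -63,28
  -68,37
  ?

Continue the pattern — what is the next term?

-73,47

First part: −5 each step; -48, -53, -58, -63, -68 → -73.
Second part — differences are 6, 7, 8, … (increasing by 1 each time): 7, 13, 20, 28, 37 → 47.
Combining the parts gives -73,47.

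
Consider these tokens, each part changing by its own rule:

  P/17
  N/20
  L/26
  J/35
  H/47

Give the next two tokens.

F/62 then D/80

Letter: letters move back 2 places in the alphabet, so P, N, L, J, H → F → D.
Second component goes 17, 20, 26, 35, 47 → 62 → 80 (differences are 3, 6, 9, … (increasing by 3 each time)).
Putting the parts together: F/62 and then D/80.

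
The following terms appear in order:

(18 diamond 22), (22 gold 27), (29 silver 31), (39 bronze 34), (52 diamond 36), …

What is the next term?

(68 gold 37)

First coordinate: differences are 4, 7, 10, … (increasing by 3 each time); 18, 22, 29, 39, 52 → 68.
Rank: repeats diamond → gold → silver → bronze, so diamond, gold, silver, bronze, diamond → gold.
Third coordinate: 22, 27, 31, 34, 36 → 37 (differences are 5, 4, 3, … (decreasing by 1 each time)).
Putting it together: (68 gold 37).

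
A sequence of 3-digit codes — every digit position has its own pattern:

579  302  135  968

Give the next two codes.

First digit — −2 each step, mod 10: 5, 3, 1, 9 → 7 → 5.
Second digit: +3 each step, mod 10; 7, 0, 3, 6 → 9 → 2.
Third digit: +3 each step, mod 10; 9, 2, 5, 8 → 1 → 4.
Putting the parts together: 791 and then 524.

791 then 524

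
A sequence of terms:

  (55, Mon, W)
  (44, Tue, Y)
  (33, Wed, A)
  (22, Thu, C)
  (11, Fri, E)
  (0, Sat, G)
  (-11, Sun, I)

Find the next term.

(-22, Mon, K)

For the first coordinate, −11 each step: 55, 44, 33, 22, 11, 0, -11 → -22.
Day: Mon, Tue, Wed, Thu, Fri, Sat, Sun → Mon (runs through the weekdays Mon→Sun).
Letter: letters move forward 2 places in the alphabet, wrapping Z→A, so W, Y, A, C, E, G, I → K.
Combining the parts gives (-22, Mon, K).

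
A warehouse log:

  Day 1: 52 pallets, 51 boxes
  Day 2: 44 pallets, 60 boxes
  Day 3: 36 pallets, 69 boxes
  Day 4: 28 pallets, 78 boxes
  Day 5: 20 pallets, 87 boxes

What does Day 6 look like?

12 pallets, 96 boxes

Pallets: −8 each step, so 52, 44, 36, 28, 20 → 12.
Boxes: 51, 60, 69, 78, 87 → 96 (+9 each step).
Putting it together: 12 pallets, 96 boxes.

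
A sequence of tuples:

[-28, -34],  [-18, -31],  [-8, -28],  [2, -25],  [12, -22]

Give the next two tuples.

First component — +10 each step: -28, -18, -8, 2, 12 → 22 → 32.
Second component goes -34, -31, -28, -25, -22 → -19 → -16 (+3 each step).
Putting the parts together: [22, -19] and then [32, -16].

[22, -19], [32, -16]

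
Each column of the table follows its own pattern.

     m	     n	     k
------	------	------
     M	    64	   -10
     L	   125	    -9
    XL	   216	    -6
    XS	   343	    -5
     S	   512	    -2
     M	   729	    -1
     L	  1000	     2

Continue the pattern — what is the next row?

Column m goes M, L, XL, XS, S, M, L → XL (repeats M → L → XL → XS → S).
Column n — perfect cubes: 4³, 5³, 6³, …: 64, 125, 216, 343, 512, 729, 1000 → 1331.
Column k goes -10, -9, -6, -5, -2, -1, 2 → 3 (alternating steps +1, +3, +1, +3, …).
Putting it together: XL  1331  3.

XL  1331  3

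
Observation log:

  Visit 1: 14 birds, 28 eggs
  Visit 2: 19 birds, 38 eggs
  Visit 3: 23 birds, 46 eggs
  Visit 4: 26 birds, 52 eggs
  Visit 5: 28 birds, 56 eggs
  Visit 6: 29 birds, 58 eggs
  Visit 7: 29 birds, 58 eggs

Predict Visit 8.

Birds: 14, 19, 23, 26, 28, 29, 29 → 28 (differences are 5, 4, 3, … (decreasing by 1 each time)).
Eggs: always 2 × the birds, so 28, 38, 46, 52, 56, 58, 58 → 56.
Combining the parts gives 28 birds, 56 eggs.

28 birds, 56 eggs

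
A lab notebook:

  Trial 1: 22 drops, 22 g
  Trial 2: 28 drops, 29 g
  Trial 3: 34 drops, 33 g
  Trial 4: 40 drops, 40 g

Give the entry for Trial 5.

46 drops, 44 g

Drops goes 22, 28, 34, 40 → 46 (+6 each step).
G — alternating steps +7, +4, +7, +4, …: 22, 29, 33, 40 → 44.
Combining the parts gives 46 drops, 44 g.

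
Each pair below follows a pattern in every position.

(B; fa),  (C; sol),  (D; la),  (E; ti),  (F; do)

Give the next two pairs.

Letter — letters move forward 1 place in the alphabet: B, C, D, E, F → G → H.
Note — runs through the solfège scale do→ti: fa, sol, la, ti, do → re → mi.
Putting the parts together: (G; re) and then (H; mi).

(G; re), (H; mi)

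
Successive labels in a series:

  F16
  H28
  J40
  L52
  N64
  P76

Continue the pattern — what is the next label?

For the letter, letters move forward 2 places in the alphabet: F, H, J, L, N, P → R.
Second component — +12 each step: 16, 28, 40, 52, 64, 76 → 88.
Combining the parts gives R88.

R88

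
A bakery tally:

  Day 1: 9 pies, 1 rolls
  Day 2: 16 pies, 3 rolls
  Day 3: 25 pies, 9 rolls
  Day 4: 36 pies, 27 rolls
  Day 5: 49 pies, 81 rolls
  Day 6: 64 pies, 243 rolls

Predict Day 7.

81 pies, 729 rolls

Pies: perfect squares: 3², 4², 5², …; 9, 16, 25, 36, 49, 64 → 81.
Rolls: 1, 3, 9, 27, 81, 243 → 729 (×3 each step).
Combining the parts gives 81 pies, 729 rolls.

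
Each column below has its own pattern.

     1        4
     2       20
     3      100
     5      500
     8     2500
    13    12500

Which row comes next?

21  62500

First component: 1, 2, 3, 5, 8, 13 → 21 (each term is the sum of the two before it).
Second component: ×5 each step, so 4, 20, 100, 500, 2500, 12500 → 62500.
So the next row is 21  62500.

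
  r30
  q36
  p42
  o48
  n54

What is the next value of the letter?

m

Letter: letters move back 1 place in the alphabet, so r, q, p, o, n → m.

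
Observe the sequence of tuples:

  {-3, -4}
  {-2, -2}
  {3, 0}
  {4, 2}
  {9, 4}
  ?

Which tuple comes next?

First slot goes -3, -2, 3, 4, 9 → 10 (alternating steps +1, +5, +1, +5, …).
Second slot: +2 each step, so -4, -2, 0, 2, 4 → 6.
So the next tuple is {10, 6}.

{10, 6}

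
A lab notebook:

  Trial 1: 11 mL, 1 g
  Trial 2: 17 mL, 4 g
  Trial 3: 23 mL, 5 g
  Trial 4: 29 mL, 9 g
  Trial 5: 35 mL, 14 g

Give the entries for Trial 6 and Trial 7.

41 mL, 23 g; 47 mL, 37 g

ML goes 11, 17, 23, 29, 35 → 41 → 47 (+6 each step).
G: each term is the sum of the two before it, so 1, 4, 5, 9, 14 → 23 → 37.
So the next two records are 41 mL, 23 g and 47 mL, 37 g.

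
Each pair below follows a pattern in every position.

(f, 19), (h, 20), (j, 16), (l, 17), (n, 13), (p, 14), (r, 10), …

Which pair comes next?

Letter: letters move forward 2 places in the alphabet; f, h, j, l, n, p, r → t.
Second value — alternating steps +1, −4, +1, −4, …: 19, 20, 16, 17, 13, 14, 10 → 11.
Putting it together: (t, 11).

(t, 11)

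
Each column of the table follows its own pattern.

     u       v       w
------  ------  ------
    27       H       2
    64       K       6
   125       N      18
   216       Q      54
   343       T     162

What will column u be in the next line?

512

For the column u, perfect cubes: 3³, 4³, 5³, …: 27, 64, 125, 216, 343 → 512.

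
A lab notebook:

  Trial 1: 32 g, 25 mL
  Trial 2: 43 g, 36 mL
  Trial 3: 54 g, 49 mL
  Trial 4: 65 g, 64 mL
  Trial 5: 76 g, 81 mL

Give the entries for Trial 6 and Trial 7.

G: 32, 43, 54, 65, 76 → 87 → 98 (+11 each step).
ML — perfect squares: 5², 6², 7², …: 25, 36, 49, 64, 81 → 100 → 121.
Putting the parts together: 87 g, 100 mL and then 98 g, 121 mL.

87 g, 100 mL; 98 g, 121 mL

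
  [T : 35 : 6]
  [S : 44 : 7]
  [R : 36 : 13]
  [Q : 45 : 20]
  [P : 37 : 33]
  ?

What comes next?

[O : 46 : 53]

Letter — letters move back 1 place in the alphabet: T, S, R, Q, P → O.
Second value goes 35, 44, 36, 45, 37 → 46 (alternating steps +9, −8, +9, −8, …).
Third value — each term is the sum of the two before it: 6, 7, 13, 20, 33 → 53.
Putting it together: [O : 46 : 53].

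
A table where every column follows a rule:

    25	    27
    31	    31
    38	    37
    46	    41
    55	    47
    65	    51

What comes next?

First component goes 25, 31, 38, 46, 55, 65 → 76 (differences are 6, 7, 8, … (increasing by 1 each time)).
Second component — alternating steps +4, +6, +4, +6, …: 27, 31, 37, 41, 47, 51 → 57.
Combining the parts gives 76  57.

76  57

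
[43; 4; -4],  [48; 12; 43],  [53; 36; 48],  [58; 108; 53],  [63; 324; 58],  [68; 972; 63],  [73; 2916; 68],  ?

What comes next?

First coordinate: +5 each step, so 43, 48, 53, 58, 63, 68, 73 → 78.
Second coordinate: 4, 12, 36, 108, 324, 972, 2916 → 8748 (×3 each step).
Third coordinate — always the previous value of the first coordinate: -4, 43, 48, 53, 58, 63, 68 → 73.
Combining the parts gives [78; 8748; 73].

[78; 8748; 73]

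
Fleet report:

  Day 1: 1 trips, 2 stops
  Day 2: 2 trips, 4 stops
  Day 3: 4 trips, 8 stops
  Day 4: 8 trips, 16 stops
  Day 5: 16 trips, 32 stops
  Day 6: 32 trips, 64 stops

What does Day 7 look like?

For the trips, ×2 each step: 1, 2, 4, 8, 16, 32 → 64.
For the stops, ×2 each step: 2, 4, 8, 16, 32, 64 → 128.
So the next record is 64 trips, 128 stops.

64 trips, 128 stops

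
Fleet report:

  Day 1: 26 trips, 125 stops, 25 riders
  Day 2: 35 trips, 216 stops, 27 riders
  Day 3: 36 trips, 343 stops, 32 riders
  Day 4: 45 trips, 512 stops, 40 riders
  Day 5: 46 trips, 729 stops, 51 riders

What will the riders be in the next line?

Riders — differences are 2, 5, 8, … (increasing by 3 each time): 25, 27, 32, 40, 51 → 65.

65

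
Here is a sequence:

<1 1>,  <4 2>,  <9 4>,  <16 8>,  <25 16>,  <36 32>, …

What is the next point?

<49 64>

First part: 1, 4, 9, 16, 25, 36 → 49 (perfect squares: 1², 2², 3², …).
For the second part, ×2 each step: 1, 2, 4, 8, 16, 32 → 64.
Putting it together: <49 64>.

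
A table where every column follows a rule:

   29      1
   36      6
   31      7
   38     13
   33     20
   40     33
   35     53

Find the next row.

42  86

First component: alternating steps +7, −5, +7, −5, …; 29, 36, 31, 38, 33, 40, 35 → 42.
Second component — each term is the sum of the two before it: 1, 6, 7, 13, 20, 33, 53 → 86.
Combining the parts gives 42  86.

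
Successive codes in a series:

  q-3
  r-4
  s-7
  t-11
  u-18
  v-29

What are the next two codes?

Letter: letters move forward 1 place in the alphabet, so q, r, s, t, u, v → w → x.
Second component: each term is the sum of the two before it; 3, 4, 7, 11, 18, 29 → 47 → 76.
So the next two codes are w-47 and x-76.

w-47, x-76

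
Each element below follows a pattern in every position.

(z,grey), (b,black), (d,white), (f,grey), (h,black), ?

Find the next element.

(j,white)

Letter — letters move forward 2 places in the alphabet, wrapping Z→A: z, b, d, f, h → j.
Shade: repeats grey → black → white, so grey, black, white, grey, black → white.
Combining the parts gives (j,white).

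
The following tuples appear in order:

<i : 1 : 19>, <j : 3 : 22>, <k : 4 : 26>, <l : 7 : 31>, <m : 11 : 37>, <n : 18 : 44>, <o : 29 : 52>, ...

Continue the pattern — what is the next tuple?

Letter: letters move forward 1 place in the alphabet, so i, j, k, l, m, n, o → p.
Second slot — each term is the sum of the two before it: 1, 3, 4, 7, 11, 18, 29 → 47.
Third slot goes 19, 22, 26, 31, 37, 44, 52 → 61 (differences are 3, 4, 5, … (increasing by 1 each time)).
Putting it together: <p : 47 : 61>.

<p : 47 : 61>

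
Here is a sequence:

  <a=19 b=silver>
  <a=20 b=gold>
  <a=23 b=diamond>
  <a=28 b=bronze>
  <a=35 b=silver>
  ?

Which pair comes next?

<a=44 b=gold>

For the a, differences are 1, 3, 5, … (increasing by 2 each time): 19, 20, 23, 28, 35 → 44.
B: silver, gold, diamond, bronze, silver → gold (repeats silver → gold → diamond → bronze).
So the next pair is <a=44 b=gold>.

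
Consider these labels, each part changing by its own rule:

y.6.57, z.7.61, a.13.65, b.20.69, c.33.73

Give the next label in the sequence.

d.53.77

Letter goes y, z, a, b, c → d (letters move forward 1 place in the alphabet, wrapping Z→A).
For the second component, each term is the sum of the two before it: 6, 7, 13, 20, 33 → 53.
Third component: 57, 61, 65, 69, 73 → 77 (+4 each step).
Combining the parts gives d.53.77.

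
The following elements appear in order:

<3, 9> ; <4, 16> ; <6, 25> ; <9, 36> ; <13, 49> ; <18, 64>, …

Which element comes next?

<24, 81>

First part: 3, 4, 6, 9, 13, 18 → 24 (differences are 1, 2, 3, … (increasing by 1 each time)).
Second part goes 9, 16, 25, 36, 49, 64 → 81 (perfect squares: 3², 4², 5², …).
Putting it together: <24, 81>.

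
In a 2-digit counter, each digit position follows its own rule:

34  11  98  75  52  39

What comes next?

For the first digit, −2 each step, mod 10: 3, 1, 9, 7, 5, 3 → 1.
Second digit goes 4, 1, 8, 5, 2, 9 → 6 (−3 each step, mod 10).
Putting it together: 16.

16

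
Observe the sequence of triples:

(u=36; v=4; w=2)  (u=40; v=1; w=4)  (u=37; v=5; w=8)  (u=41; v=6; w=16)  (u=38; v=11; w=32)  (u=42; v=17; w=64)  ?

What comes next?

For the u, alternating steps +4, −3, +4, −3, …: 36, 40, 37, 41, 38, 42 → 39.
V goes 4, 1, 5, 6, 11, 17 → 28 (each term is the sum of the two before it).
W goes 2, 4, 8, 16, 32, 64 → 128 (×2 each step).
Putting it together: (u=39; v=28; w=128).

(u=39; v=28; w=128)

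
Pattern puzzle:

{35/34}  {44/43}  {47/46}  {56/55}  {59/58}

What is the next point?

{68/67}

First part: alternating steps +9, +3, +9, +3, …; 35, 44, 47, 56, 59 → 68.
Second part goes 34, 43, 46, 55, 58 → 67 (always 1 less than the first part).
Combining the parts gives {68/67}.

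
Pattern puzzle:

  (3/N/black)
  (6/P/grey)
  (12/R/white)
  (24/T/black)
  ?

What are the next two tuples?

(48/V/grey), (96/X/white)

First slot: ×2 each step; 3, 6, 12, 24 → 48 → 96.
Letter goes N, P, R, T → V → X (letters move forward 2 places in the alphabet).
Shade: repeats black → grey → white; black, grey, white, black → grey → white.
Putting the parts together: (48/V/grey) and then (96/X/white).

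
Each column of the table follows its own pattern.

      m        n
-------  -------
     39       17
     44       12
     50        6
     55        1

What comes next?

61  -5

For the column m, alternating steps +5, +6, +5, +6, …: 39, 44, 50, 55 → 61.
Column n: together with the column m always sums to 56, so 17, 12, 6, 1 → -5.
Combining the parts gives 61  -5.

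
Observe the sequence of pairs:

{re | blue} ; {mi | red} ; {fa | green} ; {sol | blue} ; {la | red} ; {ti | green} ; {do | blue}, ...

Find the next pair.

{re | red}

For the note, runs through the solfège scale do→ti: re, mi, fa, sol, la, ti, do → re.
Colour: repeats blue → red → green; blue, red, green, blue, red, green, blue → red.
So the next pair is {re | red}.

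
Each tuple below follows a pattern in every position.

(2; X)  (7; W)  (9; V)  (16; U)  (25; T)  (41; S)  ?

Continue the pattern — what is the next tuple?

First value — each term is the sum of the two before it: 2, 7, 9, 16, 25, 41 → 66.
For the letter, letters move back 1 place in the alphabet: X, W, V, U, T, S → R.
Putting it together: (66; R).

(66; R)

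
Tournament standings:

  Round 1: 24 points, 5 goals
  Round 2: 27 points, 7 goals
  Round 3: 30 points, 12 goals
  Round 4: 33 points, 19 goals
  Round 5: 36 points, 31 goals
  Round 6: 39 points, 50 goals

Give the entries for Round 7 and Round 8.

For the points, +3 each step: 24, 27, 30, 33, 36, 39 → 42 → 45.
Goals: each term is the sum of the two before it, so 5, 7, 12, 19, 31, 50 → 81 → 131.
So the next two records are 42 points, 81 goals and 45 points, 131 goals.

42 points, 81 goals; 45 points, 131 goals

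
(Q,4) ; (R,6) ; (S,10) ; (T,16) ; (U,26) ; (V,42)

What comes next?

(W,68)

For the letter, letters move forward 1 place in the alphabet: Q, R, S, T, U, V → W.
Second value: 4, 6, 10, 16, 26, 42 → 68 (each term is the sum of the two before it).
Combining the parts gives (W,68).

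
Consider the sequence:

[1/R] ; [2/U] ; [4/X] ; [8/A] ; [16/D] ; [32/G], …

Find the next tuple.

First coordinate goes 1, 2, 4, 8, 16, 32 → 64 (×2 each step).
Letter — letters move forward 3 places in the alphabet, wrapping Z→A: R, U, X, A, D, G → J.
Putting it together: [64/J].

[64/J]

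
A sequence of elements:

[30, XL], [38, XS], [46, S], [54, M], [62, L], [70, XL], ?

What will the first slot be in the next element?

For the first slot, +8 each step: 30, 38, 46, 54, 62, 70 → 78.

78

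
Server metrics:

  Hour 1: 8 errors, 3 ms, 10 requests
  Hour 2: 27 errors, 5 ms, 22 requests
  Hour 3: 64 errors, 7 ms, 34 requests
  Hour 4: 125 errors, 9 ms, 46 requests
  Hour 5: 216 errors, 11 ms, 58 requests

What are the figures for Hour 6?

Errors: 8, 27, 64, 125, 216 → 343 (perfect cubes: 2³, 3³, 4³, …).
Ms — +2 each step: 3, 5, 7, 9, 11 → 13.
Requests goes 10, 22, 34, 46, 58 → 70 (+12 each step).
Combining the parts gives 343 errors, 13 ms, 70 requests.

343 errors, 13 ms, 70 requests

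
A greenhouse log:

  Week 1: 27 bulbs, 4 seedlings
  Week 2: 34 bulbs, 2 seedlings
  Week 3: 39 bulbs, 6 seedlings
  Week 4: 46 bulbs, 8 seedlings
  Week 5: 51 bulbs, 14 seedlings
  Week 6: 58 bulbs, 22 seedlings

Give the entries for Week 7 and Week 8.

63 bulbs, 36 seedlings; 70 bulbs, 58 seedlings

Bulbs: 27, 34, 39, 46, 51, 58 → 63 → 70 (alternating steps +7, +5, +7, +5, …).
Seedlings goes 4, 2, 6, 8, 14, 22 → 36 → 58 (each term is the sum of the two before it).
So the next two lines are 63 bulbs, 36 seedlings and 70 bulbs, 58 seedlings.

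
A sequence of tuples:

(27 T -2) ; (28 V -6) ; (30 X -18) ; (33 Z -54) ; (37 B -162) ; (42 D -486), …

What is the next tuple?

For the first value, differences are 1, 2, 3, … (increasing by 1 each time): 27, 28, 30, 33, 37, 42 → 48.
For the letter, letters move forward 2 places in the alphabet, wrapping Z→A: T, V, X, Z, B, D → F.
For the third value, ×3 each step: -2, -6, -18, -54, -162, -486 → -1458.
Putting it together: (48 F -1458).

(48 F -1458)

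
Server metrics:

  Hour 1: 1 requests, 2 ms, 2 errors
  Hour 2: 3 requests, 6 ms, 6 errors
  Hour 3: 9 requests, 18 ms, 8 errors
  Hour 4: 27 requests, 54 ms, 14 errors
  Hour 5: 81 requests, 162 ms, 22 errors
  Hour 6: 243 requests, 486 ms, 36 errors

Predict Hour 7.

729 requests, 1458 ms, 58 errors

Requests: ×3 each step, so 1, 3, 9, 27, 81, 243 → 729.
Ms — ×3 each step: 2, 6, 18, 54, 162, 486 → 1458.
Errors: each term is the sum of the two before it, so 2, 6, 8, 14, 22, 36 → 58.
Putting it together: 729 requests, 1458 ms, 58 errors.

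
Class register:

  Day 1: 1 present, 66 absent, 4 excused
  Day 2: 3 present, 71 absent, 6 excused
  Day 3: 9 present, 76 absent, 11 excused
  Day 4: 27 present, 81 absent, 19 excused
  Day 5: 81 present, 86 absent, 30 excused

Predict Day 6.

243 present, 91 absent, 44 excused

Present: ×3 each step, so 1, 3, 9, 27, 81 → 243.
For the absent, +5 each step: 66, 71, 76, 81, 86 → 91.
Excused — differences are 2, 5, 8, … (increasing by 3 each time): 4, 6, 11, 19, 30 → 44.
Putting it together: 243 present, 91 absent, 44 excused.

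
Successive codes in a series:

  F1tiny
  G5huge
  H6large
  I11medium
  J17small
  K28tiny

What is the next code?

Letter: letters move forward 1 place in the alphabet; F, G, H, I, J, K → L.
Second component: 1, 5, 6, 11, 17, 28 → 45 (each term is the sum of the two before it).
Size goes tiny, huge, large, medium, small, tiny → huge (repeats tiny → huge → large → medium → small).
Combining the parts gives L45huge.

L45huge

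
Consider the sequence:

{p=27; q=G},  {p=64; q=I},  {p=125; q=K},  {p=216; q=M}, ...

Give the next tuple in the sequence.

P goes 27, 64, 125, 216 → 343 (perfect cubes: 3³, 4³, 5³, …).
Q: letters move forward 2 places in the alphabet; G, I, K, M → O.
So the next tuple is {p=343; q=O}.

{p=343; q=O}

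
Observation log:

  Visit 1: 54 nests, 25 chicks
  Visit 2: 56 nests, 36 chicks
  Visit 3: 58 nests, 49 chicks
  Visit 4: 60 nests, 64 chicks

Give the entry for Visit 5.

For the nests, +2 each step: 54, 56, 58, 60 → 62.
Chicks: perfect squares: 5², 6², 7², …; 25, 36, 49, 64 → 81.
So the next record is 62 nests, 81 chicks.

62 nests, 81 chicks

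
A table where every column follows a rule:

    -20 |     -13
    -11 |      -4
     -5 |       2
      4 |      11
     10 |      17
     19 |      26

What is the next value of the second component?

32

First component: -20, -11, -5, 4, 10, 19 → 25 (alternating steps +9, +6, +9, +6, …).
Second component: -13, -4, 2, 11, 17, 26 → 32 (always 7 more than the first component).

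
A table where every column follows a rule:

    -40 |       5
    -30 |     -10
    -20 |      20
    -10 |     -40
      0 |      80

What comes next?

First component — +10 each step: -40, -30, -20, -10, 0 → 10.
Second component goes 5, -10, 20, -40, 80 → -160 (×(-2) each step).
So the next row is 10  -160.

10  -160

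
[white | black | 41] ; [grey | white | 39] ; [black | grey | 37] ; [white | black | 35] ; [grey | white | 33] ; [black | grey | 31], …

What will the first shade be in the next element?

First shade goes white, grey, black, white, grey, black → white (repeats white → grey → black).

white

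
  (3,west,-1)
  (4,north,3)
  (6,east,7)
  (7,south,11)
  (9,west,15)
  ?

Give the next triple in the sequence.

(10,north,19)

For the first entry, alternating steps +1, +2, +1, +2, …: 3, 4, 6, 7, 9 → 10.
Direction: repeats west → north → east → south; west, north, east, south, west → north.
For the third entry, +4 each step: -1, 3, 7, 11, 15 → 19.
So the next triple is (10,north,19).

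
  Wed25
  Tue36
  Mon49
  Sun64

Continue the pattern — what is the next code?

Day goes Wed, Tue, Mon, Sun → Sat (runs backward through the weekdays Mon→Sun).
Second component — perfect squares: 5², 6², 7², …: 25, 36, 49, 64 → 81.
So the next code is Sat81.

Sat81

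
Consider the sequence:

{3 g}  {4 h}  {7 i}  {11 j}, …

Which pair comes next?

For the first component, each term is the sum of the two before it: 3, 4, 7, 11 → 18.
For the letter, letters move forward 1 place in the alphabet: g, h, i, j → k.
So the next pair is {18 k}.

{18 k}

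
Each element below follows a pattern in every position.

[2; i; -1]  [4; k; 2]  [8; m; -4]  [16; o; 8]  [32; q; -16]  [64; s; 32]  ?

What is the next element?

First component: ×2 each step, so 2, 4, 8, 16, 32, 64 → 128.
Letter goes i, k, m, o, q, s → u (letters move forward 2 places in the alphabet).
For the third component, ×(-2) each step: -1, 2, -4, 8, -16, 32 → -64.
Combining the parts gives [128; u; -64].

[128; u; -64]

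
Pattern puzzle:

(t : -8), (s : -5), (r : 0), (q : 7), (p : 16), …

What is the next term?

Letter goes t, s, r, q, p → o (letters move back 1 place in the alphabet).
Second entry: differences are 3, 5, 7, … (increasing by 2 each time), so -8, -5, 0, 7, 16 → 27.
Putting it together: (o : 27).

(o : 27)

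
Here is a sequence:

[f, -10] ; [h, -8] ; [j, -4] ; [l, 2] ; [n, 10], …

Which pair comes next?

Letter goes f, h, j, l, n → p (letters move forward 2 places in the alphabet).
Second coordinate: -10, -8, -4, 2, 10 → 20 (differences are 2, 4, 6, … (increasing by 2 each time)).
Putting it together: [p, 20].

[p, 20]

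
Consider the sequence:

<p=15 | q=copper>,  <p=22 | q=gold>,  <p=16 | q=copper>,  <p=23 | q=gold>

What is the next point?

P: 15, 22, 16, 23 → 17 (alternating steps +7, −6, +7, −6, …).
For the q, alternates copper ↔ gold: copper, gold, copper, gold → copper.
Putting it together: <p=17 | q=copper>.

<p=17 | q=copper>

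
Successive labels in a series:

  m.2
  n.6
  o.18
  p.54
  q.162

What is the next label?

r.486

Letter goes m, n, o, p, q → r (letters move forward 1 place in the alphabet).
Second component goes 2, 6, 18, 54, 162 → 486 (×3 each step).
So the next label is r.486.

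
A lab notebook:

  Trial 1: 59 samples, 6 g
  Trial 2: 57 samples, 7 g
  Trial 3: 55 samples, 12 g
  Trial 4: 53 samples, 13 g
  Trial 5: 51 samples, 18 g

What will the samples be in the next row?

Samples: −2 each step; 59, 57, 55, 53, 51 → 49.

49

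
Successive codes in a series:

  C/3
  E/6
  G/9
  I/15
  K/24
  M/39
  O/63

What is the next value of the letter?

Q

Letter: letters move forward 2 places in the alphabet; C, E, G, I, K, M, O → Q.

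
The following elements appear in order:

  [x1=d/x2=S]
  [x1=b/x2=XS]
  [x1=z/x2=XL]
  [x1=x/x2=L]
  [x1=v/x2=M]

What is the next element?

X1 goes d, b, z, x, v → t (letters move back 2 places in the alphabet, wrapping A→Z).
X2 — runs backward through clothing sizes XS→XL: S, XS, XL, L, M → S.
Combining the parts gives [x1=t/x2=S].

[x1=t/x2=S]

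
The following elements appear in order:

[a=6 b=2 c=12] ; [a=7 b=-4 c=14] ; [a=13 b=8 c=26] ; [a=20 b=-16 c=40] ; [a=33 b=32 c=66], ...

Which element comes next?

A: each term is the sum of the two before it, so 6, 7, 13, 20, 33 → 53.
B: ×(-2) each step; 2, -4, 8, -16, 32 → -64.
C goes 12, 14, 26, 40, 66 → 106 (always 2 × the a).
Combining the parts gives [a=53 b=-64 c=106].

[a=53 b=-64 c=106]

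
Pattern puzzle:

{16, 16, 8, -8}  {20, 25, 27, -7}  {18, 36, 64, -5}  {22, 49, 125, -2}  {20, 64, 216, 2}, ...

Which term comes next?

{24, 81, 343, 7}

First entry: alternating steps +4, −2, +4, −2, …, so 16, 20, 18, 22, 20 → 24.
Second entry: perfect squares: 4², 5², 6², …; 16, 25, 36, 49, 64 → 81.
Third entry goes 8, 27, 64, 125, 216 → 343 (perfect cubes: 2³, 3³, 4³, …).
Fourth entry: -8, -7, -5, -2, 2 → 7 (differences are 1, 2, 3, … (increasing by 1 each time)).
Putting it together: {24, 81, 343, 7}.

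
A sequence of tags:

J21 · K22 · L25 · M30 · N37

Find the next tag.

O46

For the letter, letters move forward 1 place in the alphabet: J, K, L, M, N → O.
For the second component, differences are 1, 3, 5, … (increasing by 2 each time): 21, 22, 25, 30, 37 → 46.
Putting it together: O46.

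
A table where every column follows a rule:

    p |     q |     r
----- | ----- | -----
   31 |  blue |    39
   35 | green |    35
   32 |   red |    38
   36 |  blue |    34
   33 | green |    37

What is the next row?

Column p: 31, 35, 32, 36, 33 → 37 (alternating steps +4, −3, +4, −3, …).
Column q: blue, green, red, blue, green → red (repeats blue → green → red).
Column r: together with the column p always sums to 70; 39, 35, 38, 34, 37 → 33.
Combining the parts gives 37  red  33.

37  red  33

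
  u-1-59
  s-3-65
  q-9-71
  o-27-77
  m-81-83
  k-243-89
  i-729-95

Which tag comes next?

g-2187-101

Letter — letters move back 2 places in the alphabet: u, s, q, o, m, k, i → g.
Second component — ×3 each step: 1, 3, 9, 27, 81, 243, 729 → 2187.
Third component — +6 each step: 59, 65, 71, 77, 83, 89, 95 → 101.
Combining the parts gives g-2187-101.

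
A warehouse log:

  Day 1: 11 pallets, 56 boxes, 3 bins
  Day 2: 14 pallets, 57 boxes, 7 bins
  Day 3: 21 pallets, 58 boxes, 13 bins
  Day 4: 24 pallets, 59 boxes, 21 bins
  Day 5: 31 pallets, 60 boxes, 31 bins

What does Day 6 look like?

For the pallets, alternating steps +3, +7, +3, +7, …: 11, 14, 21, 24, 31 → 34.
Boxes — +1 each step: 56, 57, 58, 59, 60 → 61.
For the bins, differences are 4, 6, 8, … (increasing by 2 each time): 3, 7, 13, 21, 31 → 43.
Combining the parts gives 34 pallets, 61 boxes, 43 bins.

34 pallets, 61 boxes, 43 bins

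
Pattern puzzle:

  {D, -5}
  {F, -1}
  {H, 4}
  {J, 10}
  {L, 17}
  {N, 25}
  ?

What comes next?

{P, 34}

Letter: letters move forward 2 places in the alphabet, so D, F, H, J, L, N → P.
Second entry: differences are 4, 5, 6, … (increasing by 1 each time); -5, -1, 4, 10, 17, 25 → 34.
So the next pair is {P, 34}.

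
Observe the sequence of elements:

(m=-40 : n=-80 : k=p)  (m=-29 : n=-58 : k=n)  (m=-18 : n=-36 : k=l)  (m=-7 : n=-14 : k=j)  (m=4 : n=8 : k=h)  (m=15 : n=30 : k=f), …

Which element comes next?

M: -40, -29, -18, -7, 4, 15 → 26 (+11 each step).
N: always 2 × the m, so -80, -58, -36, -14, 8, 30 → 52.
K: letters move back 2 places in the alphabet; p, n, l, j, h, f → d.
Combining the parts gives (m=26 : n=52 : k=d).

(m=26 : n=52 : k=d)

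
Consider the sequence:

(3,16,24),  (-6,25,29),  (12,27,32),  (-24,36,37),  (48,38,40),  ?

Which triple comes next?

(-96,47,45)

For the first component, ×(-2) each step: 3, -6, 12, -24, 48 → -96.
Second component: 16, 25, 27, 36, 38 → 47 (alternating steps +9, +2, +9, +2, …).
Third component goes 24, 29, 32, 37, 40 → 45 (alternating steps +5, +3, +5, +3, …).
Putting it together: (-96,47,45).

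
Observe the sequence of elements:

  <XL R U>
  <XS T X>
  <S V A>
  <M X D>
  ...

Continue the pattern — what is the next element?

For the size, runs through clothing sizes XS→XL: XL, XS, S, M → L.
First letter: R, T, V, X → Z (letters move forward 2 places in the alphabet).
Second letter: letters move forward 3 places in the alphabet, wrapping Z→A; U, X, A, D → G.
So the next element is <L Z G>.

<L Z G>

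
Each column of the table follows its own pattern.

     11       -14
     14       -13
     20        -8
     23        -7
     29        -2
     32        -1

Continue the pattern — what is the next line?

First component goes 11, 14, 20, 23, 29, 32 → 38 (alternating steps +3, +6, +3, +6, …).
Second component: alternating steps +1, +5, +1, +5, …, so -14, -13, -8, -7, -2, -1 → 4.
Combining the parts gives 38  4.

38  4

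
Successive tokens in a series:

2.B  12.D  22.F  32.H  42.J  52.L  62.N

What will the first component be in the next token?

First component: 2, 12, 22, 32, 42, 52, 62 → 72 (+10 each step).

72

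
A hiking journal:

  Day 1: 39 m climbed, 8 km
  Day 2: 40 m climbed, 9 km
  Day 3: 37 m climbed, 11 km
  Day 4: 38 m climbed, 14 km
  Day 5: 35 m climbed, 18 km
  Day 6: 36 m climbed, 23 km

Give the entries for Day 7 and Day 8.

M climbed goes 39, 40, 37, 38, 35, 36 → 33 → 34 (alternating steps +1, −3, +1, −3, …).
Km — differences are 1, 2, 3, … (increasing by 1 each time): 8, 9, 11, 14, 18, 23 → 29 → 36.
So the next two rows are 33 m climbed, 29 km and 34 m climbed, 36 km.

33 m climbed, 29 km; 34 m climbed, 36 km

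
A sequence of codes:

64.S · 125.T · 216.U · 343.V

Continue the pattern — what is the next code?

512.W

First component: perfect cubes: 4³, 5³, 6³, …, so 64, 125, 216, 343 → 512.
Letter — letters move forward 1 place in the alphabet: S, T, U, V → W.
So the next code is 512.W.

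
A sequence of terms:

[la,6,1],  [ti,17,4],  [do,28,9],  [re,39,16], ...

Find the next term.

Note: la, ti, do, re → mi (runs through the solfège scale do→ti).
For the second part, +11 each step: 6, 17, 28, 39 → 50.
Third part: perfect squares: 1², 2², 3², …, so 1, 4, 9, 16 → 25.
Putting it together: [mi,50,25].

[mi,50,25]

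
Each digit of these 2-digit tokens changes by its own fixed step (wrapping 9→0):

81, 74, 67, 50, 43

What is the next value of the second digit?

First digit — −1 each step, mod 10: 8, 7, 6, 5, 4 → 3.
Second digit — +3 each step, mod 10: 1, 4, 7, 0, 3 → 6.

6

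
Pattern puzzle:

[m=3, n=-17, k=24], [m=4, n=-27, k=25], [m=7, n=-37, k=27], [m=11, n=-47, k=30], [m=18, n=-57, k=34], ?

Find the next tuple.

[m=29, n=-67, k=39]

M: each term is the sum of the two before it; 3, 4, 7, 11, 18 → 29.
For the n, −10 each step: -17, -27, -37, -47, -57 → -67.
K: differences are 1, 2, 3, … (increasing by 1 each time), so 24, 25, 27, 30, 34 → 39.
Combining the parts gives [m=29, n=-67, k=39].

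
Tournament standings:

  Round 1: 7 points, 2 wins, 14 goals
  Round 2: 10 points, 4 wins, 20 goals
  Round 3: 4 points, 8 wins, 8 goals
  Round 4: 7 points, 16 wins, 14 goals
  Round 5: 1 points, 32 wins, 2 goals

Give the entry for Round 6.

Points: 7, 10, 4, 7, 1 → 4 (alternating steps +3, −6, +3, −6, …).
Wins goes 2, 4, 8, 16, 32 → 64 (×2 each step).
For the goals, always 2 × the points: 14, 20, 8, 14, 2 → 8.
Combining the parts gives 4 points, 64 wins, 8 goals.

4 points, 64 wins, 8 goals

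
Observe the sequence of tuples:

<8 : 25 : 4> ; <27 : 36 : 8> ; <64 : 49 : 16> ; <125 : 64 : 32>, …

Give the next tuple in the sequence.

For the first component, perfect cubes: 2³, 3³, 4³, …: 8, 27, 64, 125 → 216.
Second component: perfect squares: 5², 6², 7², …, so 25, 36, 49, 64 → 81.
Third component: 4, 8, 16, 32 → 64 (×2 each step).
Combining the parts gives <216 : 81 : 64>.

<216 : 81 : 64>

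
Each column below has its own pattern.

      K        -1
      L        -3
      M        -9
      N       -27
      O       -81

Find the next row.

P  -243

Letter: letters move forward 1 place in the alphabet, so K, L, M, N, O → P.
Second component: ×3 each step, so -1, -3, -9, -27, -81 → -243.
Putting it together: P  -243.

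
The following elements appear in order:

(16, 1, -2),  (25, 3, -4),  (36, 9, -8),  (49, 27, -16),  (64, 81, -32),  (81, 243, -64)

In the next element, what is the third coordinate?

-128

For the third coordinate, ×2 each step: -2, -4, -8, -16, -32, -64 → -128.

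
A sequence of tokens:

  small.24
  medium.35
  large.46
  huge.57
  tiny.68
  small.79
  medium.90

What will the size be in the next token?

Size: repeats small → medium → large → huge → tiny; small, medium, large, huge, tiny, small, medium → large.

large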